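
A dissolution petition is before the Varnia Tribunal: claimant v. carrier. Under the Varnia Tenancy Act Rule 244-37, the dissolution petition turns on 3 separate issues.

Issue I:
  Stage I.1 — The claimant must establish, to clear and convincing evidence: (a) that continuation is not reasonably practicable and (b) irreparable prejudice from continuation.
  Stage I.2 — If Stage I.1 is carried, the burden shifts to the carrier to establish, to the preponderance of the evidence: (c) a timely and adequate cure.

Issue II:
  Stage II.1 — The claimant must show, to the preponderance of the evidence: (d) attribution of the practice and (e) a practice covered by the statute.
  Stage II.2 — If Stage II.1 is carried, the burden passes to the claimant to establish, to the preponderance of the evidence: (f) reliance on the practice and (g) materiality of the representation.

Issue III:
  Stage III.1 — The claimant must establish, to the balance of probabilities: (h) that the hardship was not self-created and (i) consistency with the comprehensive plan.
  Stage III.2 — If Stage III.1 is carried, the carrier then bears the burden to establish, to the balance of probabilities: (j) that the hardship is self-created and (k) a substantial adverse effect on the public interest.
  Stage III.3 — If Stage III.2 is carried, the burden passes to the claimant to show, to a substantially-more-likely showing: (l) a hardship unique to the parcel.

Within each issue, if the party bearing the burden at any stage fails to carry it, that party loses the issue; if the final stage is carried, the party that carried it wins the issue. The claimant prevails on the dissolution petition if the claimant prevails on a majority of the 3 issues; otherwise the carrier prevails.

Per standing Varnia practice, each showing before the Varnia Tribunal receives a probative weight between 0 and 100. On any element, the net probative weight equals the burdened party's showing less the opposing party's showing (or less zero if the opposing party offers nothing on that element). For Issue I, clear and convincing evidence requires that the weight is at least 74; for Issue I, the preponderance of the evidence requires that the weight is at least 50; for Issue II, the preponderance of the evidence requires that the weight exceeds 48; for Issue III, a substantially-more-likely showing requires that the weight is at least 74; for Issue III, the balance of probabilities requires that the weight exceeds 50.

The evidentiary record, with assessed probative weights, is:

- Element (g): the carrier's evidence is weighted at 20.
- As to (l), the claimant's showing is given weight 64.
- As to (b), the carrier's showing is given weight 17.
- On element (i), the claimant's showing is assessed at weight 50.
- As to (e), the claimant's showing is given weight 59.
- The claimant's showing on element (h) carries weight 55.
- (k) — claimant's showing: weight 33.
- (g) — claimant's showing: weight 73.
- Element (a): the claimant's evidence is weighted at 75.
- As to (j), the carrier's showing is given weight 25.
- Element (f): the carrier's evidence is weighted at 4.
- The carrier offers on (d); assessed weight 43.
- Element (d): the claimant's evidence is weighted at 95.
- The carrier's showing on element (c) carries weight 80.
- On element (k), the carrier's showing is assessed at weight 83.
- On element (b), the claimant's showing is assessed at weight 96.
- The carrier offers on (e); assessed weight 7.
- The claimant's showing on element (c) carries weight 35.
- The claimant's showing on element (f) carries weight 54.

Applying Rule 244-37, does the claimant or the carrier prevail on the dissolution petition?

claimant

— Issue I —
Stage I.1 (claimant, clear and convincing evidence, weight is at least 74): (a) 75 ≥ 74 — meets; (b) net 96−17=79 ≥ 74 — meets.
  Stage I.1 carried; the burden shifts to the carrier.
Stage I.2 (carrier, the preponderance of the evidence, weight is at least 50): (c) net 80−35=45 < 50 — fails.
  The carrier does not carry Stage I.2.
So the claimant prevails on this issue.
— Issue II —
Stage II.1 (claimant, the preponderance of the evidence, weight exceeds 48): (d) net 95−43=52 > 48 — meets; (e) net 59−7=52 > 48 — meets.
  Stage II.1 is satisfied; the claimant continues to bear the burden.
Stage II.2 (claimant, the preponderance of the evidence, weight exceeds 48): (f) net 54−4=50 > 48 — meets; (g) net 73−20=53 > 48 — meets.
  All elements met at the final stage.
All stages carried — the claimant prevails on this issue.
— Issue III —
At Stage III.1 the claimant must meet the balance of probabilities (weight exceeds 50): on (h) the weight is 55, > 50, so (h) meets the standard; on (i) the weight is 50, which does not exceed 50, so (i) does not meet the standard.
  Stage III.1 not carried; the claimant fails its burden.
The analysis ends at Stage III.1; the carrier prevails on this issue.
Per-issue: Issue I → claimant; Issue II → claimant; Issue III → carrier. The claimant must prevail on a majority of issues; overall, the claimant prevails.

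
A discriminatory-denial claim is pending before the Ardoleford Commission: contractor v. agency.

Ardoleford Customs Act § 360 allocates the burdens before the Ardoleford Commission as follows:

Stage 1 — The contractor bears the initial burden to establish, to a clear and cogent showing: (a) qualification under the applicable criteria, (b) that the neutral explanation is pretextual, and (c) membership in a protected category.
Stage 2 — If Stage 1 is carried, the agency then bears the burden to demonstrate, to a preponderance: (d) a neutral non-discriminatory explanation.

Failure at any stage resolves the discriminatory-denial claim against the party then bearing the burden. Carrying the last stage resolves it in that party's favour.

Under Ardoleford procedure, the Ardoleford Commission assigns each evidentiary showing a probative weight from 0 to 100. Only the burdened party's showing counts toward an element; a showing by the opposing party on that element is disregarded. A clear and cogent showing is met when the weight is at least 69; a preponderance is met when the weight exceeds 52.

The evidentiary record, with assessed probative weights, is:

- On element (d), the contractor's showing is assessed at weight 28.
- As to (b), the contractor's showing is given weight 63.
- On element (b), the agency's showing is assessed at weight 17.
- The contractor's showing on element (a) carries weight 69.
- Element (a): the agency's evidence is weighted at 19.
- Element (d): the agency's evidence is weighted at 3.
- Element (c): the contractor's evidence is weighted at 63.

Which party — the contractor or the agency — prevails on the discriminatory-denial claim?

agency

Stage 1 — burden on contractor; standard: a clear and cogent showing (weight is at least 69).
    (a): 69 (agency's 19 disregarded) ≥ 69 [met]
    (b): 63 (agency's 17 disregarded) < 69 [not met]
    (c): 63 < 69 [not met]
  The contractor does not carry Stage 1.
The agency prevails.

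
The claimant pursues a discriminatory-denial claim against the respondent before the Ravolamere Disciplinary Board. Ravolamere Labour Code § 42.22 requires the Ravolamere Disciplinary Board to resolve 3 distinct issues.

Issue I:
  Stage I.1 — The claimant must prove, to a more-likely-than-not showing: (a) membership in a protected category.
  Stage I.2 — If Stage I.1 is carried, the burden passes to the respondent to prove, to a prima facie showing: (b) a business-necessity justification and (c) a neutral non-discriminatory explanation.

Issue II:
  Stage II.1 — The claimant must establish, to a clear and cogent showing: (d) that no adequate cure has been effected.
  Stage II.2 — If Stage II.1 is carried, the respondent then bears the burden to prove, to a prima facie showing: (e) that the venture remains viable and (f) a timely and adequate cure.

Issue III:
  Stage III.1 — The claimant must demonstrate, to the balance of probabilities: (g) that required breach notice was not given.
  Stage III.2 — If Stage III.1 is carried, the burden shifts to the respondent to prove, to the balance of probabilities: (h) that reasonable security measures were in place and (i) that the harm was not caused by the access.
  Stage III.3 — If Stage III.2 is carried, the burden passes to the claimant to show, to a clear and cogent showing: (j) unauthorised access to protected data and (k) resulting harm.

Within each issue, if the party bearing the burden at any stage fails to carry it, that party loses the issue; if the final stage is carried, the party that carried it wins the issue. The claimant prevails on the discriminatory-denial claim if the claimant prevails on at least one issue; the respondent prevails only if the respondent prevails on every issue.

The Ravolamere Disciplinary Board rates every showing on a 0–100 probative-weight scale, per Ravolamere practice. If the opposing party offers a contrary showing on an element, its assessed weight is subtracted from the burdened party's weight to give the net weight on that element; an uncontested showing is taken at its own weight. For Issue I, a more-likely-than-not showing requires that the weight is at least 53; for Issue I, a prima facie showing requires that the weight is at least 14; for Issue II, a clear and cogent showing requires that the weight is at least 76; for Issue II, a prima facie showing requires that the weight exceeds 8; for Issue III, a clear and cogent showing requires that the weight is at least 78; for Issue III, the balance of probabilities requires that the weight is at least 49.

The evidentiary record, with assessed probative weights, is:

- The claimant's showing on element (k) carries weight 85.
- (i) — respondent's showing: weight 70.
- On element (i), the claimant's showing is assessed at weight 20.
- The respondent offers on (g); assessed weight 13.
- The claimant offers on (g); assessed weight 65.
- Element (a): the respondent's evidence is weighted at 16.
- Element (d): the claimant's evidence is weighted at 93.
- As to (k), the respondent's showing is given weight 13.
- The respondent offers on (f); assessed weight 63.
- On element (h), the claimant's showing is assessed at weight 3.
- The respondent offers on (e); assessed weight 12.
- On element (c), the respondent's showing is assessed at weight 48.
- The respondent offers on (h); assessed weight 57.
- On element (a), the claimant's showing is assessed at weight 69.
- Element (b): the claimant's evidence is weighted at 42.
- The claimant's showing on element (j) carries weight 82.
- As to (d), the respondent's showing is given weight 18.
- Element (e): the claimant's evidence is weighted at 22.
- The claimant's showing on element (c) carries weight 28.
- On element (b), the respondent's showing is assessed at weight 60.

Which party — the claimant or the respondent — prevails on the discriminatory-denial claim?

respondent

— Issue I —
Stage I.1 (claimant, a more-likely-than-not showing, weight is at least 53): (a) net 69−16=53 ≥ 53 — meets.
  Stage I.1 is satisfied; the onus moves to the respondent.
Stage I.2 (respondent, a prima facie showing, weight is at least 14): (b) net 60−42=18 ≥ 14 — meets; (c) net 48−28=20 ≥ 14 — meets.
  All elements met at the final stage.
With every stage satisfied, the respondent prevails on this issue.
— Issue II —
At Stage II.1 the claimant must meet a clear and cogent showing (weight is at least 76): on (d) the weight is 93 less the opposing 18 gives net 75, < 76, so (d) does not meet the standard.
  Not every element is met, so the claimant fails to carry Stage II.1.
The analysis ends at Stage II.1; the respondent prevails on this issue.
— Issue III —
Stage III.1 (claimant, the balance of probabilities, weight is at least 49): (g) net 65−13=52 ≥ 49 — meets.
  The claimant carries Stage III.1; the respondent now bears the burden.
Stage III.2 (respondent, the balance of probabilities, weight is at least 49): (h) net 57−3=54 ≥ 49 — meets; (i) net 70−20=50 ≥ 49 — meets.
  Stage III.2 is satisfied; the onus moves to the claimant.
Stage III.3 (claimant, a clear and cogent showing, weight is at least 78): (j) 82 ≥ 78 — meets; (k) net 85−13=72 < 78 — fails.
  Stage III.3 not carried; the claimant fails its burden.
The respondent prevails on this issue.
Per-issue: Issue I → respondent; Issue II → respondent; Issue III → respondent. The claimant must prevail on at least one issue; overall, the respondent prevails.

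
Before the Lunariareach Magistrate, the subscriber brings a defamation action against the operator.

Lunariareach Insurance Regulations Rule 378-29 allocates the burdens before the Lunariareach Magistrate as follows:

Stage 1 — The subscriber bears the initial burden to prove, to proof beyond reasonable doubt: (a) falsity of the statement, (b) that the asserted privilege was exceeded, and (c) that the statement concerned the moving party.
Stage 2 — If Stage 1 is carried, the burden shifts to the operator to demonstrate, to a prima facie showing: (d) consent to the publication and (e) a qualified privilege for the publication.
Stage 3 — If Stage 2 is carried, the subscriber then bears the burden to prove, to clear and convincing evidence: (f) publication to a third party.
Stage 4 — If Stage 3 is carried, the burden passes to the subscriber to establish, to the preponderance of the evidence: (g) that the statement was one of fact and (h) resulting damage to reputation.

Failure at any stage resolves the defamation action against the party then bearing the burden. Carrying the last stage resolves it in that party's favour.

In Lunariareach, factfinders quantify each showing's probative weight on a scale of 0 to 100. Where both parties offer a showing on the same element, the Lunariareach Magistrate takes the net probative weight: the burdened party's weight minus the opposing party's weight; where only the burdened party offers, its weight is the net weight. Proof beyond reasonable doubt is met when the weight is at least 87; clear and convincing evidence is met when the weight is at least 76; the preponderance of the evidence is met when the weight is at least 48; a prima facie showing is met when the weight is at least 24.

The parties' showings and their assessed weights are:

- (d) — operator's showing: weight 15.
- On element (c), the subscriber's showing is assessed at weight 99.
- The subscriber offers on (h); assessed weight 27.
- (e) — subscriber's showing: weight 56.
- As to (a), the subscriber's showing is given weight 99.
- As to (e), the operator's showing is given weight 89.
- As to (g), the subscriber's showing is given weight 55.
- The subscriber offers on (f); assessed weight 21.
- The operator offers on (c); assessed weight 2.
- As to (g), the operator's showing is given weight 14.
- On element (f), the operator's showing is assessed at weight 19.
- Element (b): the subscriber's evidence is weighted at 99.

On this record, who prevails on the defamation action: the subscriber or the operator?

Stage 1 — burden on subscriber; standard: proof beyond reasonable doubt (weight is at least 87).
    (a): 99 ≥ 87 [met]
    (b): 99 ≥ 87 [met]
    (c): 99 − 2 = 97 ≥ 87 [met]
  Stage 1 is satisfied; the onus moves to the operator.
Stage 2 — burden on operator; standard: a prima facie showing (weight is at least 24).
    (d): 15 < 24 [not met]
    (e): 89 − 56 = 33 ≥ 24 [met]
  The operator does not carry Stage 2.
The subscriber prevails.

subscriber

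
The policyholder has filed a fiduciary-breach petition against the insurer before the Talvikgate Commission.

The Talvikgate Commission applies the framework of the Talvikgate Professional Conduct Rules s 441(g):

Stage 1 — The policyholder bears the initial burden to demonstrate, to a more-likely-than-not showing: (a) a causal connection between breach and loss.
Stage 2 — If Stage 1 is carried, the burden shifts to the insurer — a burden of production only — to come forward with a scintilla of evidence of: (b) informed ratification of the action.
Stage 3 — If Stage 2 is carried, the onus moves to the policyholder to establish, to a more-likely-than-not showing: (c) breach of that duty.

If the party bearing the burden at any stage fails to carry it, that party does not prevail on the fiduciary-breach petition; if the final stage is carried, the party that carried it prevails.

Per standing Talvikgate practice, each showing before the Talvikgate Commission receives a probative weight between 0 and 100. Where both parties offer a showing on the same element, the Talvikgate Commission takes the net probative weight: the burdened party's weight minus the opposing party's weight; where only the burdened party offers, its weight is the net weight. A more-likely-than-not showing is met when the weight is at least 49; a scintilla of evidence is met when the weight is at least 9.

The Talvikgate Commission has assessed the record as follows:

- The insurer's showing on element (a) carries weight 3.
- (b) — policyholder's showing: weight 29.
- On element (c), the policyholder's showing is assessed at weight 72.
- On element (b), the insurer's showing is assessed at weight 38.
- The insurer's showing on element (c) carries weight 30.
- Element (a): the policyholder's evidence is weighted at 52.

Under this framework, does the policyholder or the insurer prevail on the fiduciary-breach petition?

Stage 1 — burden on policyholder; standard: a more-likely-than-not showing (weight is at least 49).
    (a): 52 − 3 = 49 ≥ 49 [met]
  Stage 1 carried; the burden shifts to the insurer.
Stage 2 — burden on insurer; standard: a scintilla of evidence (weight is at least 9).
    (b): 38 − 29 = 9 ≥ 9 [met]
  Stage 2 carried; the burden shifts to the policyholder.
Stage 3 — burden on policyholder; standard: a more-likely-than-not showing (weight is at least 49).
    (c): 72 − 30 = 42 < 49 [not met]
  The policyholder does not carry Stage 3.
The insurer prevails.

insurer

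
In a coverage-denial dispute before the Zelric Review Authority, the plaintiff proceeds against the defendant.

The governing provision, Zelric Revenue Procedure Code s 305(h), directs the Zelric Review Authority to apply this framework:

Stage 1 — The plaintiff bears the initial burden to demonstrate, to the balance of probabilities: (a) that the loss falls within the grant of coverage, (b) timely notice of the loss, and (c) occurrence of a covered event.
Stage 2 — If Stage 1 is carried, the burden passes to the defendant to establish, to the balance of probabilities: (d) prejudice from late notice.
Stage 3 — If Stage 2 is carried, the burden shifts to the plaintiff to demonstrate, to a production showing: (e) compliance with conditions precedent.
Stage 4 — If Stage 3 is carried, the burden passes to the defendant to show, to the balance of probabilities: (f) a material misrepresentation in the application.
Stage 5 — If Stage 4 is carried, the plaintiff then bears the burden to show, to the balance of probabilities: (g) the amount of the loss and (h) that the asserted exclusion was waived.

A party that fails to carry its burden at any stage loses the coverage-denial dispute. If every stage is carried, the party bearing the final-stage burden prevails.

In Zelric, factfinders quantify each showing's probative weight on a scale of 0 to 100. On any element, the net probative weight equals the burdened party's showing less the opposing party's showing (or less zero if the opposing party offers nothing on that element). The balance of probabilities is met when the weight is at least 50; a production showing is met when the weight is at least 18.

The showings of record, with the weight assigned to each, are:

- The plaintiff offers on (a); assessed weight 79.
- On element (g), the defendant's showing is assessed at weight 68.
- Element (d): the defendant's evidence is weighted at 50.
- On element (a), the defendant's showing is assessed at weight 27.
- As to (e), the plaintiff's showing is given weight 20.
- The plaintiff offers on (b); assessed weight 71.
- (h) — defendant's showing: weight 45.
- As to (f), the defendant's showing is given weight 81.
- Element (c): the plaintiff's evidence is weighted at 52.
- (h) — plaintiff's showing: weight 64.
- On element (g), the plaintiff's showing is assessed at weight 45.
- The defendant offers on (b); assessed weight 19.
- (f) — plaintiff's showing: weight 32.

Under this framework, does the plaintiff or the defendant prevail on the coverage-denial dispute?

plaintiff

Stage 1 — burden on plaintiff; standard: the balance of probabilities (weight is at least 50).
    (a): 79 − 27 = 52 ≥ 50 [met]
    (b): 71 − 19 = 52 ≥ 50 [met]
    (c): 52 ≥ 50 [met]
  Stage 1 carried; the burden shifts to the defendant.
Stage 2 — burden on defendant; standard: the balance of probabilities (weight is at least 50).
    (d): 50 ≥ 50 [met]
  Stage 2 carried; the burden shifts to the plaintiff.
Stage 3 — burden on plaintiff; standard: a production showing (weight is at least 18).
    (e): 20 ≥ 18 [met]
  The plaintiff carries Stage 3; the defendant now bears the burden.
Stage 4 — burden on defendant; standard: the balance of probabilities (weight is at least 50).
    (f): 81 − 32 = 49 < 50 [not met]
  The defendant does not carry Stage 4.
So the plaintiff prevails.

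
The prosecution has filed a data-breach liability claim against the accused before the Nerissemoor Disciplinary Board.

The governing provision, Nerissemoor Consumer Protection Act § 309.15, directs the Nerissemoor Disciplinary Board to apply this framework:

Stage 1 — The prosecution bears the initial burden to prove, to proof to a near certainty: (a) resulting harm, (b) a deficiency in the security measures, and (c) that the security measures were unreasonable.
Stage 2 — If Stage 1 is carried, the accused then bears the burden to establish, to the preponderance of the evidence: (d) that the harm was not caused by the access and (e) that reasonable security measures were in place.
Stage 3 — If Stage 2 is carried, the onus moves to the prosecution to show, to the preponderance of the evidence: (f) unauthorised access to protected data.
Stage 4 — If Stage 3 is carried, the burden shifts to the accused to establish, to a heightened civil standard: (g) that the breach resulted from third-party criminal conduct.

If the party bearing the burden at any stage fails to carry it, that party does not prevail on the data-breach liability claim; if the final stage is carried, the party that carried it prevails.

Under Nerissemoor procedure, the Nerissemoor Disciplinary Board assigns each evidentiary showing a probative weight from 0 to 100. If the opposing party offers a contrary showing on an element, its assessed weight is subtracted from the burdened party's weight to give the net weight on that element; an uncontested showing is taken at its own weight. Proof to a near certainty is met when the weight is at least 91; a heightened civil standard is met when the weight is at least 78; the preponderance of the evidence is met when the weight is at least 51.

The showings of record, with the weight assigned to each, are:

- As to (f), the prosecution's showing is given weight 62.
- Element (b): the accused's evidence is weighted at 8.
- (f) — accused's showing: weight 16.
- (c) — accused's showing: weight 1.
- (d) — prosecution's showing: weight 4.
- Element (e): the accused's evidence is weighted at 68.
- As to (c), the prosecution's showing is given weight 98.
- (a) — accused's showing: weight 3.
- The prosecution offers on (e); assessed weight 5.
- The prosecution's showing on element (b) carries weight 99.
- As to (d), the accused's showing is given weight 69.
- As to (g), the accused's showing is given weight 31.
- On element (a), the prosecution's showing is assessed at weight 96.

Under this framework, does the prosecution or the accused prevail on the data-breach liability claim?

At Stage 1 the prosecution must meet proof to a near certainty (weight is at least 91): on (a) the weight is 96 less the opposing 3 gives net 93, which does reach 91, so (a) meets the standard; on (b) the weight is 99 less the opposing 8 gives net 91, which does reach 91, so (b) meets the standard; on (c) the weight is 98 less the opposing 1 gives net 97, ≥ 91, so (c) meets the standard.
  All elements met. The burden passes to the accused.
At Stage 2 the accused must meet the preponderance of the evidence (weight is at least 51): on (d) the weight is 69 less the opposing 4 gives net 65, which does reach 51, so (d) meets the standard; on (e) the weight is 68 less the opposing 5 gives net 63, ≥ 51, so (e) meets the standard.
  Stage 2 is satisfied; the onus moves to the prosecution.
At Stage 3 the prosecution must meet the preponderance of the evidence (weight is at least 51): on (f) the weight is 62 less the opposing 16 gives net 46, < 51, so (f) does not meet the standard.
  Stage 3 not carried; the prosecution fails its burden.
So the accused prevails.

accused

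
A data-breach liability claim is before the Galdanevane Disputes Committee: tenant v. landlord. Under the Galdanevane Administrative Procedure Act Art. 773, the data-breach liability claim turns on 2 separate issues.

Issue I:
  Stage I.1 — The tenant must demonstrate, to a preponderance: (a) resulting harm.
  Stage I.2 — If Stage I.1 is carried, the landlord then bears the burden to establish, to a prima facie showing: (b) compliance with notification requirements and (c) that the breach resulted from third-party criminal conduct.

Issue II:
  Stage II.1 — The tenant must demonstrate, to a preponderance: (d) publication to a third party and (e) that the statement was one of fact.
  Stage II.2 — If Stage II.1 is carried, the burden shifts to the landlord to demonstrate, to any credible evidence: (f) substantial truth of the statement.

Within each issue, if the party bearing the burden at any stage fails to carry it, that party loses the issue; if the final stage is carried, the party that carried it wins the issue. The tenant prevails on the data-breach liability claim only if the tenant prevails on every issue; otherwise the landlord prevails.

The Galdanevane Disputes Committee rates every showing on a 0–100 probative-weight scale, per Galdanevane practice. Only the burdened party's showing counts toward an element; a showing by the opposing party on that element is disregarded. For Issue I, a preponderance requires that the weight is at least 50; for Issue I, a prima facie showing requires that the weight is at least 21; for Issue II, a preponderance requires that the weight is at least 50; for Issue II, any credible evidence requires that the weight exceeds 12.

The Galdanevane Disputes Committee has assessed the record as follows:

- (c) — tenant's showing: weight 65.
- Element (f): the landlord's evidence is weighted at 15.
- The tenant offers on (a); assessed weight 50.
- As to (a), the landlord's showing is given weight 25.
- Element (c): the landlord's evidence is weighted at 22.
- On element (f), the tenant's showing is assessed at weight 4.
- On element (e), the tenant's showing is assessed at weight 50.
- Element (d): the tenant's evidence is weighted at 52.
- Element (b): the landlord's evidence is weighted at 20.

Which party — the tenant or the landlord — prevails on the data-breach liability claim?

— Issue I —
At Stage I.1 the tenant must meet a preponderance (weight is at least 50): on (a) the weight is 50 (the landlord's 25 is given no effect), which does reach 50, so (a) meets the standard.
  All elements met. The burden passes to the landlord.
At Stage I.2 the landlord must meet a prima facie showing (weight is at least 21): on (b) the weight is 20, which does not reach 21, so (b) does not meet the standard; on (c) the weight is 22 (the tenant's 65 is given no effect), which does reach 21, so (c) meets the standard.
  Not every element is met, so the landlord fails to carry Stage I.2.
So the tenant prevails on this issue.
— Issue II —
At Stage II.1 the tenant must meet a preponderance (weight is at least 50): on (d) the weight is 52, which does reach 50, so (d) meets the standard; on (e) the weight is 50, ≥ 50, so (e) meets the standard.
  All elements met. The burden passes to the landlord.
At Stage II.2 the landlord must meet any credible evidence (weight exceeds 12): on (f) the weight is 15 (the tenant's 4 is given no effect), which does exceed 12, so (f) meets the standard.
  Stage II.2 carried; the final stage is satisfied.
Every stage carried; the landlord prevails on this issue.
Per-issue: Issue I → tenant; Issue II → landlord. The tenant must prevail on every issue; overall, the landlord prevails.

landlord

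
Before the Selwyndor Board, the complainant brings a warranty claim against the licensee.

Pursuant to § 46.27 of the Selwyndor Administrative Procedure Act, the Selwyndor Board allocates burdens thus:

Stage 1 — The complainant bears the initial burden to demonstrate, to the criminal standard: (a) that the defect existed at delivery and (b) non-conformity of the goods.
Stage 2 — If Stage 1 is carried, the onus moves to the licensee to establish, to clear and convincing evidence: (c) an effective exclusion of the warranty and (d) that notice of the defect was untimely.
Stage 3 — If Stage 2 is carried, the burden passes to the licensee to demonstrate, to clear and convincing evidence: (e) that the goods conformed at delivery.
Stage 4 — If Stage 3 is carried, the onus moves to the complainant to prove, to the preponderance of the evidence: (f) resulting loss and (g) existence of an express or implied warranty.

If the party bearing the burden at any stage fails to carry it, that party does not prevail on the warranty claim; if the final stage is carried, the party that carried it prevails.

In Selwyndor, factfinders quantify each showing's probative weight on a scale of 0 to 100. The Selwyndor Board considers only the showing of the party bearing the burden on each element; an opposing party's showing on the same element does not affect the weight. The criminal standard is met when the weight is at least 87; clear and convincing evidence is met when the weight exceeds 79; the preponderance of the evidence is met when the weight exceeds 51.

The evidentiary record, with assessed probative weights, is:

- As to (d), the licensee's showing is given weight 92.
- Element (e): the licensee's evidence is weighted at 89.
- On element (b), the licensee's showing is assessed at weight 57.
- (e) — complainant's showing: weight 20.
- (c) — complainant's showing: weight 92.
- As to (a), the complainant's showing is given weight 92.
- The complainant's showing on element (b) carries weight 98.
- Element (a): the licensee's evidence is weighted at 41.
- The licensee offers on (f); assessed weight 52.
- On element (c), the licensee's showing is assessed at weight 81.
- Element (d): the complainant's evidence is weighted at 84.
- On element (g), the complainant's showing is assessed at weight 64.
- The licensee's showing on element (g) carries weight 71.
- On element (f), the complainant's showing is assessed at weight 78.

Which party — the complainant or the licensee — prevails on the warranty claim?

Stage 1 (complainant, the criminal standard, weight is at least 87): (a) 92 (licensee's 41 disregarded) ≥ 87 — meets; (b) 98 (licensee's 57 disregarded) ≥ 87 — meets.
  All elements met. The burden passes to the licensee.
Stage 2 (licensee, clear and convincing evidence, weight exceeds 79): (c) 81 (complainant's 92 disregarded) > 79 — meets; (d) 92 (complainant's 84 disregarded) > 79 — meets.
  All elements met. The licensee retains the burden for Stage 3.
Stage 3 (licensee, clear and convincing evidence, weight exceeds 79): (e) 89 (complainant's 20 disregarded) > 79 — meets.
  All elements met. The burden passes to the complainant.
Stage 4 (complainant, the preponderance of the evidence, weight exceeds 51): (f) 78 (licensee's 52 disregarded) > 51 — meets; (g) 64 (licensee's 71 disregarded) > 51 — meets.
  Stage 4 carried; the final stage is satisfied.
All stages carried — the complainant prevails.

complainant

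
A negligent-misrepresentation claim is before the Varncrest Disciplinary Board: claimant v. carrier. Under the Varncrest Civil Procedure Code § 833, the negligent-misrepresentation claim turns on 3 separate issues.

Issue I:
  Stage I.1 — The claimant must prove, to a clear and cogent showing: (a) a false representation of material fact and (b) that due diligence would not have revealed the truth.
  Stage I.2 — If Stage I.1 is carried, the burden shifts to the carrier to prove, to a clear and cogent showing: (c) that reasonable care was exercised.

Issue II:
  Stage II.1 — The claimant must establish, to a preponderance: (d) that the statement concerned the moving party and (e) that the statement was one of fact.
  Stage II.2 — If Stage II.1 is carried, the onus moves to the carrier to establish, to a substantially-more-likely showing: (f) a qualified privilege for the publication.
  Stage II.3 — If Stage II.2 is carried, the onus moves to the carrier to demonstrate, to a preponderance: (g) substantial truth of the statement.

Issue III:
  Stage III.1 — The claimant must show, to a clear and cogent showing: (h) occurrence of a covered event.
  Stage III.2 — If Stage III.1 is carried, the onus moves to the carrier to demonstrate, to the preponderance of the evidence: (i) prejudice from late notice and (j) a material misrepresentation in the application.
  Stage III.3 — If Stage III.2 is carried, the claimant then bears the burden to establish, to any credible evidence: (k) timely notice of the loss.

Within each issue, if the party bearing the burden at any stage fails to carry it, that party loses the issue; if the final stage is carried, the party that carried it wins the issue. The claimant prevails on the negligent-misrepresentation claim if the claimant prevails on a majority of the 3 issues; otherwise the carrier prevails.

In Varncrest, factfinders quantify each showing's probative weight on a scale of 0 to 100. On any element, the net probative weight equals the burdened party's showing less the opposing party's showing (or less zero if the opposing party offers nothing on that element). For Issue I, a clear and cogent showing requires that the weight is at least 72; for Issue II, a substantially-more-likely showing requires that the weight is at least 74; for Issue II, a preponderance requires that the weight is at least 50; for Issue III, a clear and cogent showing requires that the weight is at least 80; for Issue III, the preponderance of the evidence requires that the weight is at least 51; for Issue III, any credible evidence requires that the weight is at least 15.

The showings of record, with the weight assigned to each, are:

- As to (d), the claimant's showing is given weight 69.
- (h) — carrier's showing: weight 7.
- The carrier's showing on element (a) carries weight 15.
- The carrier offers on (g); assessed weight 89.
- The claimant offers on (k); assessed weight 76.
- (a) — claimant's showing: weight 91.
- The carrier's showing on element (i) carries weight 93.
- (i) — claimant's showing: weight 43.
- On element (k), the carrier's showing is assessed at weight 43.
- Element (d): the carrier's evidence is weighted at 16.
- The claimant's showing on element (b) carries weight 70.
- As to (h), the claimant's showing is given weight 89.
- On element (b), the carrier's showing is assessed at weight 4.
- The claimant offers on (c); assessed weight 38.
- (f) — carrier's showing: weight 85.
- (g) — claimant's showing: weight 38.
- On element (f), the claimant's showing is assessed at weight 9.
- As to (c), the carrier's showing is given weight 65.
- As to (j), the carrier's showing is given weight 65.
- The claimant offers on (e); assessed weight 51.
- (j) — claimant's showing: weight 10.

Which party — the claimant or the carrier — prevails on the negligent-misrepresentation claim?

— Issue I —
Stage I.1 (claimant, a clear and cogent showing, weight is at least 72): (a) net 91−15=76 ≥ 72 — meets; (b) net 70−4=66 < 72 — fails.
  Not every element is met, so the claimant fails to carry Stage I.1.
So the carrier prevails on this issue.
— Issue II —
At Stage II.1 the claimant must meet a preponderance (weight is at least 50): on (d) the weight is 69 less the opposing 16 gives net 53, ≥ 50, so (d) meets the standard; on (e) the weight is 51, ≥ 50, so (e) meets the standard.
  The claimant carries Stage II.1; the carrier now bears the burden.
At Stage II.2 the carrier must meet a substantially-more-likely showing (weight is at least 74): on (f) the weight is 85 less the opposing 9 gives net 76, ≥ 74, so (f) meets the standard.
  Stage II.2 is satisfied; the carrier continues to bear the burden.
At Stage II.3 the carrier must meet a preponderance (weight is at least 50): on (g) the weight is 89 less the opposing 38 gives net 51, which does reach 50, so (g) meets the standard.
  The carrier carries the last stage.
All stages carried — the carrier prevails on this issue.
— Issue III —
At Stage III.1 the claimant must meet a clear and cogent showing (weight is at least 80): on (h) the weight is 89 less the opposing 7 gives net 82, ≥ 80, so (h) meets the standard.
  All elements met. The burden passes to the carrier.
At Stage III.2 the carrier must meet the preponderance of the evidence (weight is at least 51): on (i) the weight is 93 less the opposing 43 gives net 50, which does not reach 51, so (i) does not meet the standard; on (j) the weight is 65 less the opposing 10 gives net 55, which does reach 51, so (j) meets the standard.
  Not every element is met, so the carrier fails to carry Stage III.2.
The analysis ends at Stage III.2; the claimant prevails on this issue.
Per-issue: Issue I → carrier; Issue II → carrier; Issue III → claimant. The claimant must prevail on a majority of issues; overall, the carrier prevails.

carrier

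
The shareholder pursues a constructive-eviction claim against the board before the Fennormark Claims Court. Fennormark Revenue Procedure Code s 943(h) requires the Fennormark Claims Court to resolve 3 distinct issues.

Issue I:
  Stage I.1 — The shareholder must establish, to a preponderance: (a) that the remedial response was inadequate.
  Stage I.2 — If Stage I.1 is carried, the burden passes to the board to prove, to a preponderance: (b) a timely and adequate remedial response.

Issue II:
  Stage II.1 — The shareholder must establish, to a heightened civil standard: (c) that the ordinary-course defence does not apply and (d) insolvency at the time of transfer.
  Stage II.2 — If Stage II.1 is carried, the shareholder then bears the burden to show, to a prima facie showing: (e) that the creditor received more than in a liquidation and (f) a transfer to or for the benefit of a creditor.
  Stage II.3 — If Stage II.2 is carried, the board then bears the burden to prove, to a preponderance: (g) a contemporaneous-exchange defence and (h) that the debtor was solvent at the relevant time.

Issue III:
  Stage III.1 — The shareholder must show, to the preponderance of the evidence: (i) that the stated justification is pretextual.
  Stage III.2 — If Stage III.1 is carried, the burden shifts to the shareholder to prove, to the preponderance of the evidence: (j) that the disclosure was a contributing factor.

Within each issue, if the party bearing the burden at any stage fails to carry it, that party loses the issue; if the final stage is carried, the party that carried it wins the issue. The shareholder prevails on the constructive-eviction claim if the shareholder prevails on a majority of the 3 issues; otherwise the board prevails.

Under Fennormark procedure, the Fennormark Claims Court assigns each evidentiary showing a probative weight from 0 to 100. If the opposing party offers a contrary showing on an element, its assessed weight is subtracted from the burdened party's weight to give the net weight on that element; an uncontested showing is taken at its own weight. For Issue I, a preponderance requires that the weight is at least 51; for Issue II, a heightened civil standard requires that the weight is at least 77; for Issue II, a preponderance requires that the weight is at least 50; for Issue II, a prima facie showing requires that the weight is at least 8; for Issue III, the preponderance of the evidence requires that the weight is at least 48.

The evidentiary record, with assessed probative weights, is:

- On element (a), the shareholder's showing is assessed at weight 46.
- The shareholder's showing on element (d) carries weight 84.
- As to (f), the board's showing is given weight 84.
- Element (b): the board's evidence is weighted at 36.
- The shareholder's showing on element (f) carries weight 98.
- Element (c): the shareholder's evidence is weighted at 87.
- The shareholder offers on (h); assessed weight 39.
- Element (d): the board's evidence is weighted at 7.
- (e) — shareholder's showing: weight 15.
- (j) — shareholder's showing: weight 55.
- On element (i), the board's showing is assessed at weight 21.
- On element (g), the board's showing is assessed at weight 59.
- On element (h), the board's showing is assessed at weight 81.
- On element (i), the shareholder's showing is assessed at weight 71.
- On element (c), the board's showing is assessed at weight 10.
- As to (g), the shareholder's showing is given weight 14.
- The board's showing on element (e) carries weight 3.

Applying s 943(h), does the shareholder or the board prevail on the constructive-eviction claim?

— Issue I —
At Stage I.1 the shareholder must meet a preponderance (weight is at least 51): on (a) the weight is 46, which does not reach 51, so (a) does not meet the standard.
  The shareholder does not carry Stage I.1.
The board prevails on this issue.
— Issue II —
Stage II.1 (shareholder, a heightened civil standard, weight is at least 77): (c) net 87−10=77 ≥ 77 — meets; (d) net 84−7=77 ≥ 77 — meets.
  All elements met. The shareholder retains the burden for Stage II.2.
Stage II.2 (shareholder, a prima facie showing, weight is at least 8): (e) net 15−3=12 ≥ 8 — meets; (f) net 98−84=14 ≥ 8 — meets.
  Stage II.2 is satisfied; the onus moves to the board.
Stage II.3 (board, a preponderance, weight is at least 50): (g) net 59−14=45 < 50 — fails; (h) net 81−39=42 < 50 — fails.
  The board does not carry Stage II.3.
The shareholder prevails on this issue.
— Issue III —
Stage III.1 — burden on shareholder; standard: the preponderance of the evidence (weight is at least 48).
    (i): 71 − 21 = 50 ≥ 48 [met]
  All elements met. The shareholder retains the burden for Stage III.2.
Stage III.2 — burden on shareholder; standard: the preponderance of the evidence (weight is at least 48).
    (j): 55 ≥ 48 [met]
  Stage III.2 carried; the final stage is satisfied.
All stages carried — the shareholder prevails on this issue.
Per-issue: Issue I → board; Issue II → shareholder; Issue III → shareholder. The shareholder must prevail on a majority of issues; overall, the shareholder prevails.

shareholder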